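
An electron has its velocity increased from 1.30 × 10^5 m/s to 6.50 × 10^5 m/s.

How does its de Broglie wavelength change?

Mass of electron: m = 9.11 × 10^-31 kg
The wavelength decreases by a factor of 5.

Using λ = h/(mv):

Initial wavelength: λ₁ = h/(mv₁) = 5.59 × 10^-9 m
Final wavelength: λ₂ = h/(mv₂) = 1.12 × 10^-9 m

Since λ ∝ 1/v, when velocity increases by a factor of 5, the wavelength decreases by a factor of 5.

λ₂/λ₁ = v₁/v₂ = 1/5

The wavelength decreases by a factor of 5.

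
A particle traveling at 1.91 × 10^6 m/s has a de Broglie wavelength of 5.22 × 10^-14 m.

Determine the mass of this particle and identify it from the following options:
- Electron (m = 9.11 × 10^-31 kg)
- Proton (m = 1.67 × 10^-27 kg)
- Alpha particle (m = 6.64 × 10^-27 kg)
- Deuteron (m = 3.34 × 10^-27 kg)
The particle is an alpha particle.

From λ = h/(mv), solve for mass:

m = h/(λv)
m = (6.626 × 10^-34 J·s) / (5.22 × 10^-14 m × 1.91 × 10^6 m/s)
m = 6.65 × 10^-27 kg

Comparing with the listed masses, this is closest to an alpha particle.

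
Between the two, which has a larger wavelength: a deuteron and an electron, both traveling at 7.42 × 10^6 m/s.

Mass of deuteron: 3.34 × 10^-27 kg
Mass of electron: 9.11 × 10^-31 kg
The electron has the longer wavelength.

Using λ = h/(mv), since both particles have the same velocity, the wavelength depends only on mass.

For deuteron: λ₁ = h/(m₁v) = 2.67 × 10^-14 m
For electron: λ₂ = h/(m₂v) = 9.80 × 10^-11 m

Since λ ∝ 1/m at constant velocity, the lighter particle has the longer wavelength.

The electron has the longer de Broglie wavelength.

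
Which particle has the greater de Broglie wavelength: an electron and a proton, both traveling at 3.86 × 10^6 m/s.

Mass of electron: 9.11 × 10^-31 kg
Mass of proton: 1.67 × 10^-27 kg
The electron has the longer wavelength.

Using λ = h/(mv), since both particles have the same velocity, the wavelength depends only on mass.

For electron: λ₁ = h/(m₁v) = 1.88 × 10^-10 m
For proton: λ₂ = h/(m₂v) = 1.03 × 10^-13 m

Since λ ∝ 1/m at constant velocity, the lighter particle has the longer wavelength.

The electron has the longer de Broglie wavelength.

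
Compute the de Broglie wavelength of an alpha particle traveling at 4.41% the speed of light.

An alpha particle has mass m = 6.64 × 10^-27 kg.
7.55 × 10^-15 m

Using the de Broglie relation λ = h/(mv):

v = 4.41% × c = 1.322 × 10^7 m/s

λ = h/(mv)
λ = (6.626 × 10^-34 J·s) / (6.64 × 10^-27 kg × 1.322 × 10^7 m/s)
λ = 7.55 × 10^-15 m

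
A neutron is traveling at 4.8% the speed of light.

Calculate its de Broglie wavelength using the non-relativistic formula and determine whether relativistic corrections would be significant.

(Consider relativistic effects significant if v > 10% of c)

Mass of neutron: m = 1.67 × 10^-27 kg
No, relativistic corrections are not needed.

Using the non-relativistic de Broglie formula λ = h/(mv):

v = 4.8% × c = 1.439 × 10^7 m/s

λ = h/(mv)
λ = (6.626 × 10^-34 J·s) / (1.67 × 10^-27 kg × 1.439 × 10^7 m/s)
λ = 2.76 × 10^-14 m

Since v = 4.8% of c < 10% of c, relativistic corrections are NOT significant and this non-relativistic result is a good approximation.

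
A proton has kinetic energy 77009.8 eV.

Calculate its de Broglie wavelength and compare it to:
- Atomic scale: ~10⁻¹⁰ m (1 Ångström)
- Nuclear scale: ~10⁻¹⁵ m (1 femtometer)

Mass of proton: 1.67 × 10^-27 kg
λ = 1.03 × 10^-13 m, which is between nuclear and atomic scales.

Using λ = h/√(2mKE):

KE = 77009.8 eV = 1.234 × 10^-14 J

λ = h/√(2mKE)
λ = (6.626 × 10^-34 J·s) / √(2 × 1.67 × 10^-27 kg × 1.234 × 10^-14 J)
λ = 1.03 × 10^-13 m

Comparison:
- Atomic scale (10⁻¹⁰ m): λ is 0.001× this size
- Nuclear scale (10⁻¹⁵ m): λ is 1e+02× this size

The wavelength is between nuclear and atomic scales.

This wavelength is appropriate for probing atomic structure but too large for nuclear physics experiments.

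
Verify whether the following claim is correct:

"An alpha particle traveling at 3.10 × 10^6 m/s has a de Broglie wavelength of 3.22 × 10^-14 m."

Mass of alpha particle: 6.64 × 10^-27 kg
True

The claim is correct.

Using λ = h/(mv):
λ = (6.626 × 10^-34 J·s) / (6.64 × 10^-27 kg × 3.10 × 10^6 m/s)
λ = 3.22 × 10^-14 m

This matches the claimed value.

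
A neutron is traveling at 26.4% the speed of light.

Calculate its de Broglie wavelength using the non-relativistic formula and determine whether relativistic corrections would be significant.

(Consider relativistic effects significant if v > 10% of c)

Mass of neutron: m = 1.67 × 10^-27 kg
Yes, relativistic corrections are needed.

Using the non-relativistic de Broglie formula λ = h/(mv):

v = 26.4% × c = 7.915 × 10^7 m/s

λ = h/(mv)
λ = (6.626 × 10^-34 J·s) / (1.67 × 10^-27 kg × 7.915 × 10^7 m/s)
λ = 5.01 × 10^-15 m

Since v = 26.4% of c > 10% of c, relativistic corrections ARE significant and the actual wavelength would differ from this non-relativistic estimate.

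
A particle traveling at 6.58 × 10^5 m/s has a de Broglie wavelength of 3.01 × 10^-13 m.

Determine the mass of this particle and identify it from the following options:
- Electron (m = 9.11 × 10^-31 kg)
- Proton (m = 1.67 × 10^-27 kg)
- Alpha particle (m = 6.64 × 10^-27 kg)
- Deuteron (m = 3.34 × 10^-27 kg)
The particle is a deuteron.

From λ = h/(mv), solve for mass:

m = h/(λv)
m = (6.626 × 10^-34 J·s) / (3.01 × 10^-13 m × 6.58 × 10^5 m/s)
m = 3.35 × 10^-27 kg

Comparing with the listed masses, this is closest to a deuteron.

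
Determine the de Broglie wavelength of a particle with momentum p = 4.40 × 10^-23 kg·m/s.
1.51 × 10^-11 m

Using the de Broglie relation λ = h/p:

λ = h/p
λ = (6.626 × 10^-34 J·s) / (4.40 × 10^-23 kg·m/s)
λ = 1.51 × 10^-11 m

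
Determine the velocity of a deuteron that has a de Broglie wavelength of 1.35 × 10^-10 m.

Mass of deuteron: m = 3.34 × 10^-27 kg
1.47 × 10^3 m/s

From the de Broglie relation λ = h/(mv), we solve for v:

v = h/(mλ)
v = (6.626 × 10^-34 J·s) / (3.34 × 10^-27 kg × 1.35 × 10^-10 m)
v = 1.47 × 10^3 m/s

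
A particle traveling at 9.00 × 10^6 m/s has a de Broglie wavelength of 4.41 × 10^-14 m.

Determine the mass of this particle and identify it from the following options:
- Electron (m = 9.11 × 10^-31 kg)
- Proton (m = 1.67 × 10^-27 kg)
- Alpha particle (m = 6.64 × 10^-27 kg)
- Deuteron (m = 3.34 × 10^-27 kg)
The particle is a proton.

From λ = h/(mv), solve for mass:

m = h/(λv)
m = (6.626 × 10^-34 J·s) / (4.41 × 10^-14 m × 9.00 × 10^6 m/s)
m = 1.67 × 10^-27 kg

Comparing with the listed masses, this is closest to a proton.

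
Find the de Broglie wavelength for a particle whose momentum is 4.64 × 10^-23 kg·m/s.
1.43 × 10^-11 m

Using the de Broglie relation λ = h/p:

λ = h/p
λ = (6.626 × 10^-34 J·s) / (4.64 × 10^-23 kg·m/s)
λ = 1.43 × 10^-11 m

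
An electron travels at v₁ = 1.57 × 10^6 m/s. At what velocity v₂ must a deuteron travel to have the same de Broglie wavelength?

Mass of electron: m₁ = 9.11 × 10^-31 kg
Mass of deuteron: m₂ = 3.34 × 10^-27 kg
v₂ = 4.28 × 10^2 m/s

For equal de Broglie wavelengths: λ₁ = λ₂

h/(m₁v₁) = h/(m₂v₂)
m₁v₁ = m₂v₂
v₂ = v₁ · (m₁/m₂)

v₂ = 1.57 × 10^6 m/s × (9.11 × 10^-31 kg / 3.34 × 10^-27 kg)
v₂ = 4.28 × 10^2 m/s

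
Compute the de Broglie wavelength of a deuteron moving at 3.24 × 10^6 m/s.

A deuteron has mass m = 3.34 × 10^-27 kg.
6.12 × 10^-14 m

Using the de Broglie relation λ = h/(mv):

λ = h/(mv)
λ = (6.626 × 10^-34 J·s) / (3.34 × 10^-27 kg × 3.24 × 10^6 m/s)
λ = 6.12 × 10^-14 m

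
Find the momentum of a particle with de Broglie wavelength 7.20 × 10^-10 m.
9.20 × 10^-25 kg·m/s

From the de Broglie relation λ = h/p, we solve for p:

p = h/λ
p = (6.626 × 10^-34 J·s) / (7.20 × 10^-10 m)
p = 9.20 × 10^-25 kg·m/s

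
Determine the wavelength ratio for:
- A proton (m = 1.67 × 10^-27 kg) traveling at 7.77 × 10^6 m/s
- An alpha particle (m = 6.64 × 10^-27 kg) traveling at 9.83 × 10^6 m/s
λ₁/λ₂ = 5.03

Using λ = h/(mv):

λ₁ = h/(m₁v₁) = 5.11 × 10^-14 m
λ₂ = h/(m₂v₂) = 1.02 × 10^-14 m

Ratio λ₁/λ₂ = (m₂v₂)/(m₁v₁)
         = (6.64 × 10^-27 kg × 9.83 × 10^6 m/s) / (1.67 × 10^-27 kg × 7.77 × 10^6 m/s)
         = 5.03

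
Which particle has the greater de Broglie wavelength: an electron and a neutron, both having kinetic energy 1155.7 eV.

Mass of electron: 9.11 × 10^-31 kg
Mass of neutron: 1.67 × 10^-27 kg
The electron has the longer wavelength.

Using λ = h/√(2mKE):

For electron: λ₁ = h/√(2m₁KE) = 3.61 × 10^-11 m
For neutron: λ₂ = h/√(2m₂KE) = 8.43 × 10^-13 m

Since λ ∝ 1/√m at constant kinetic energy, the lighter particle has the longer wavelength.

The electron has the longer de Broglie wavelength.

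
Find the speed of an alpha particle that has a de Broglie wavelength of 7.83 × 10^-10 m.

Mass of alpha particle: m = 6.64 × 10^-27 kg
1.27 × 10^2 m/s

From the de Broglie relation λ = h/(mv), we solve for v:

v = h/(mλ)
v = (6.626 × 10^-34 J·s) / (6.64 × 10^-27 kg × 7.83 × 10^-10 m)
v = 1.27 × 10^2 m/s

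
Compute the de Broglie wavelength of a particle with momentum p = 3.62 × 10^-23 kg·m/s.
1.83 × 10^-11 m

Using the de Broglie relation λ = h/p:

λ = h/p
λ = (6.626 × 10^-34 J·s) / (3.62 × 10^-23 kg·m/s)
λ = 1.83 × 10^-11 m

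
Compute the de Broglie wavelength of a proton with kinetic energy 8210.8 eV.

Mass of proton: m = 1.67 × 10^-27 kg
3.16 × 10^-13 m

Using λ = h/√(2mKE):

First convert KE to Joules: KE = 8210.8 eV = 1.316 × 10^-15 J

λ = h/√(2mKE)
λ = (6.626 × 10^-34 J·s) / √(2 × 1.67 × 10^-27 kg × 1.316 × 10^-15 J)
λ = 3.16 × 10^-13 m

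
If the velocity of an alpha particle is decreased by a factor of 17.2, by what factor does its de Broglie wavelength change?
The wavelength increases by a factor of 17.2.

From λ = h/(mv), the wavelength is inversely proportional to velocity:

λ ∝ 1/v

If v → v/17.2, then λ → 17.2λ

When velocity is decreased by a factor of 17.2, the wavelength increases by a factor of 17.2.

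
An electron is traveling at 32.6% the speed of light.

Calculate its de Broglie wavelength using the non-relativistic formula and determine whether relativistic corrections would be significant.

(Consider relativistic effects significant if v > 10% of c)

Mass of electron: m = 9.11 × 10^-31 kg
Yes, relativistic corrections are needed.

Using the non-relativistic de Broglie formula λ = h/(mv):

v = 32.6% × c = 9.773 × 10^7 m/s

λ = h/(mv)
λ = (6.626 × 10^-34 J·s) / (9.11 × 10^-31 kg × 9.773 × 10^7 m/s)
λ = 7.44 × 10^-12 m

Since v = 32.6% of c > 10% of c, relativistic corrections ARE significant and the actual wavelength would differ from this non-relativistic estimate.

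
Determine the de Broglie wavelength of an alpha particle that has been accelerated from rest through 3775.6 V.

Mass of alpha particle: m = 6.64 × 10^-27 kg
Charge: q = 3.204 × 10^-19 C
1.65 × 10^-13 m

When a particle is accelerated through voltage V, it gains kinetic energy KE = qV.

The de Broglie wavelength is then λ = h/√(2mqV):

λ = h/√(2mqV)
λ = (6.626 × 10^-34 J·s) / √(2 × 6.64 × 10^-27 kg × 3.204 × 10^-19 C × 3775.6 V)
λ = 1.65 × 10^-13 m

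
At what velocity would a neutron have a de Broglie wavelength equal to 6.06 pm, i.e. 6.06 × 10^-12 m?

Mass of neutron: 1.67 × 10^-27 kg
6.55 × 10^4 m/s

From λ = h/(mv), solve for v:

v = h/(mλ)
v = (6.626 × 10^-34 J·s) / (1.67 × 10^-27 kg × 6.06 × 10^-12 m)
v = 6.55 × 10^4 m/s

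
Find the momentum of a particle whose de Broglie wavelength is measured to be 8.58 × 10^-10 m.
7.72 × 10^-25 kg·m/s

From the de Broglie relation λ = h/p, we solve for p:

p = h/λ
p = (6.626 × 10^-34 J·s) / (8.58 × 10^-10 m)
p = 7.72 × 10^-25 kg·m/s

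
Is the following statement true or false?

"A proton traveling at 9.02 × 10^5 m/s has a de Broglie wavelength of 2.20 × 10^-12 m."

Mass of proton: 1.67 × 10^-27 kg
False

The claim is incorrect.

Using λ = h/(mv):
λ = (6.626 × 10^-34 J·s) / (1.67 × 10^-27 kg × 9.02 × 10^5 m/s)
λ = 4.40 × 10^-13 m

The actual wavelength differs from the claimed 2.20 × 10^-12 m.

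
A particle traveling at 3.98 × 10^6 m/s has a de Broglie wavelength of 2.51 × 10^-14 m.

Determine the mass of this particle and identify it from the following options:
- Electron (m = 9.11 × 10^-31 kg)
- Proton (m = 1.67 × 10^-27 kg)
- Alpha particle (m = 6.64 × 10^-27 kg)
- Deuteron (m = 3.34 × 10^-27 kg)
The particle is an alpha particle.

From λ = h/(mv), solve for mass:

m = h/(λv)
m = (6.626 × 10^-34 J·s) / (2.51 × 10^-14 m × 3.98 × 10^6 m/s)
m = 6.63 × 10^-27 kg

Comparing with the listed masses, this is closest to an alpha particle.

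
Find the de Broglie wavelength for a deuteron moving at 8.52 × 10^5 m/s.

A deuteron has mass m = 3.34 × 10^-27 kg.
2.33 × 10^-13 m

Using the de Broglie relation λ = h/(mv):

λ = h/(mv)
λ = (6.626 × 10^-34 J·s) / (3.34 × 10^-27 kg × 8.52 × 10^5 m/s)
λ = 2.33 × 10^-13 m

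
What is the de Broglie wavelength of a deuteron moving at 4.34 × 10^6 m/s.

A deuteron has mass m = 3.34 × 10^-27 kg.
4.57 × 10^-14 m

Using the de Broglie relation λ = h/(mv):

λ = h/(mv)
λ = (6.626 × 10^-34 J·s) / (3.34 × 10^-27 kg × 4.34 × 10^6 m/s)
λ = 4.57 × 10^-14 m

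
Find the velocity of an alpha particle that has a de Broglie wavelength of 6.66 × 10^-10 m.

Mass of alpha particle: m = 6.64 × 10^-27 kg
1.50 × 10^2 m/s

From the de Broglie relation λ = h/(mv), we solve for v:

v = h/(mλ)
v = (6.626 × 10^-34 J·s) / (6.64 × 10^-27 kg × 6.66 × 10^-10 m)
v = 1.50 × 10^2 m/s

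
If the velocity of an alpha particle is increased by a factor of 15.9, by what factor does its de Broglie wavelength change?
The wavelength decreases by a factor of 15.9.

From λ = h/(mv), the wavelength is inversely proportional to velocity:

λ ∝ 1/v

If v → 15.9v, then λ → λ/15.9

When velocity is increased by a factor of 15.9, the wavelength decreases by a factor of 15.9.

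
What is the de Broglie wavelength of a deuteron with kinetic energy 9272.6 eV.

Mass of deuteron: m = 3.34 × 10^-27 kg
2.10 × 10^-13 m

Using λ = h/√(2mKE):

First convert KE to Joules: KE = 9272.6 eV = 1.486 × 10^-15 J

λ = h/√(2mKE)
λ = (6.626 × 10^-34 J·s) / √(2 × 3.34 × 10^-27 kg × 1.486 × 10^-15 J)
λ = 2.10 × 10^-13 m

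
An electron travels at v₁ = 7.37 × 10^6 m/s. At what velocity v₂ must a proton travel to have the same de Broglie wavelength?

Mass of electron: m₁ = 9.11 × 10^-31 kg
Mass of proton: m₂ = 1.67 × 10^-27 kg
v₂ = 4.02 × 10^3 m/s

For equal de Broglie wavelengths: λ₁ = λ₂

h/(m₁v₁) = h/(m₂v₂)
m₁v₁ = m₂v₂
v₂ = v₁ · (m₁/m₂)

v₂ = 7.37 × 10^6 m/s × (9.11 × 10^-31 kg / 1.67 × 10^-27 kg)
v₂ = 4.02 × 10^3 m/s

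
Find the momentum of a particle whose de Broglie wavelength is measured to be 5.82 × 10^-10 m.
1.14 × 10^-24 kg·m/s

From the de Broglie relation λ = h/p, we solve for p:

p = h/λ
p = (6.626 × 10^-34 J·s) / (5.82 × 10^-10 m)
p = 1.14 × 10^-24 kg·m/s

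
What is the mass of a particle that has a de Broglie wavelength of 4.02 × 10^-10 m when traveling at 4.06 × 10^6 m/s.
4.06 × 10^-31 kg

From the de Broglie relation λ = h/(mv), we solve for m:

m = h/(λv)
m = (6.626 × 10^-34 J·s) / (4.02 × 10^-10 m × 4.06 × 10^6 m/s)
m = 4.06 × 10^-31 kg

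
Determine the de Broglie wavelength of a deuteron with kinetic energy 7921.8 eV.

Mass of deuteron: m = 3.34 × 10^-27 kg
2.28 × 10^-13 m

Using λ = h/√(2mKE):

First convert KE to Joules: KE = 7921.8 eV = 1.269 × 10^-15 J

λ = h/√(2mKE)
λ = (6.626 × 10^-34 J·s) / √(2 × 3.34 × 10^-27 kg × 1.269 × 10^-15 J)
λ = 2.28 × 10^-13 m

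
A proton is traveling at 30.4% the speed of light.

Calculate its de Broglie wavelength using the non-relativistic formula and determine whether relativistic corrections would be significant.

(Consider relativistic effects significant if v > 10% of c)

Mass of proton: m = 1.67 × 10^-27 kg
Yes, relativistic corrections are needed.

Using the non-relativistic de Broglie formula λ = h/(mv):

v = 30.4% × c = 9.114 × 10^7 m/s

λ = h/(mv)
λ = (6.626 × 10^-34 J·s) / (1.67 × 10^-27 kg × 9.114 × 10^7 m/s)
λ = 4.35 × 10^-15 m

Since v = 30.4% of c > 10% of c, relativistic corrections ARE significant and the actual wavelength would differ from this non-relativistic estimate.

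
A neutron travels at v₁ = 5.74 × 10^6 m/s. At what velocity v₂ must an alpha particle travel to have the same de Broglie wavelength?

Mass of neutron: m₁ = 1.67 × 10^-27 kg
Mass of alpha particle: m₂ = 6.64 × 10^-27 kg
v₂ = 1.44 × 10^6 m/s

For equal de Broglie wavelengths: λ₁ = λ₂

h/(m₁v₁) = h/(m₂v₂)
m₁v₁ = m₂v₂
v₂ = v₁ · (m₁/m₂)

v₂ = 5.74 × 10^6 m/s × (1.67 × 10^-27 kg / 6.64 × 10^-27 kg)
v₂ = 1.44 × 10^6 m/s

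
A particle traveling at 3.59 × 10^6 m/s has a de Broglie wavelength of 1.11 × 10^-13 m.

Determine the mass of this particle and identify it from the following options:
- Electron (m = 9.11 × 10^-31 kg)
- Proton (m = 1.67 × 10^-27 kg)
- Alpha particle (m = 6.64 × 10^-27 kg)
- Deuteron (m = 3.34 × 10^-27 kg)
The particle is a proton.

From λ = h/(mv), solve for mass:

m = h/(λv)
m = (6.626 × 10^-34 J·s) / (1.11 × 10^-13 m × 3.59 × 10^6 m/s)
m = 1.66 × 10^-27 kg

Comparing with the listed masses, this is closest to a proton.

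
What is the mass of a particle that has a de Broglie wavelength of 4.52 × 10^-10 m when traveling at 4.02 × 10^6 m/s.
3.65 × 10^-31 kg

From the de Broglie relation λ = h/(mv), we solve for m:

m = h/(λv)
m = (6.626 × 10^-34 J·s) / (4.52 × 10^-10 m × 4.02 × 10^6 m/s)
m = 3.65 × 10^-31 kg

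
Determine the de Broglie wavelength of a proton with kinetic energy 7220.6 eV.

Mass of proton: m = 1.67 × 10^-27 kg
3.37 × 10^-13 m

Using λ = h/√(2mKE):

First convert KE to Joules: KE = 7220.6 eV = 1.157 × 10^-15 J

λ = h/√(2mKE)
λ = (6.626 × 10^-34 J·s) / √(2 × 1.67 × 10^-27 kg × 1.157 × 10^-15 J)
λ = 3.37 × 10^-13 m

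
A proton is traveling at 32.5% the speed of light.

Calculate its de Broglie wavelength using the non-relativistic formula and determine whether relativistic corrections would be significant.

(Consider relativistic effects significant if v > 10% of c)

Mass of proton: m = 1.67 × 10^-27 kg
Yes, relativistic corrections are needed.

Using the non-relativistic de Broglie formula λ = h/(mv):

v = 32.5% × c = 9.743 × 10^7 m/s

λ = h/(mv)
λ = (6.626 × 10^-34 J·s) / (1.67 × 10^-27 kg × 9.743 × 10^7 m/s)
λ = 4.07 × 10^-15 m

Since v = 32.5% of c > 10% of c, relativistic corrections ARE significant and the actual wavelength would differ from this non-relativistic estimate.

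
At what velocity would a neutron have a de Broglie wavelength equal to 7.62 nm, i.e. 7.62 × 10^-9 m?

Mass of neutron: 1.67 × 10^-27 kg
5.21 × 10^1 m/s

From λ = h/(mv), solve for v:

v = h/(mλ)
v = (6.626 × 10^-34 J·s) / (1.67 × 10^-27 kg × 7.62 × 10^-9 m)
v = 5.21 × 10^1 m/s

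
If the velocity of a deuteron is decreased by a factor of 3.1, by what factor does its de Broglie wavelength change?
The wavelength increases by a factor of 3.1.

From λ = h/(mv), the wavelength is inversely proportional to velocity:

λ ∝ 1/v

If v → v/3.1, then λ → 3.1λ

When velocity is decreased by a factor of 3.1, the wavelength increases by a factor of 3.1.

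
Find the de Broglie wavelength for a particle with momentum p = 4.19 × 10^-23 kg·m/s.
1.58 × 10^-11 m

Using the de Broglie relation λ = h/p:

λ = h/p
λ = (6.626 × 10^-34 J·s) / (4.19 × 10^-23 kg·m/s)
λ = 1.58 × 10^-11 m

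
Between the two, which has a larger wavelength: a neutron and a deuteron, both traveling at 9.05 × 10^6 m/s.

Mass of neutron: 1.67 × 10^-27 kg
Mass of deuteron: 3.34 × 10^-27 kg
The neutron has the longer wavelength.

Using λ = h/(mv), since both particles have the same velocity, the wavelength depends only on mass.

For neutron: λ₁ = h/(m₁v) = 4.38 × 10^-14 m
For deuteron: λ₂ = h/(m₂v) = 2.19 × 10^-14 m

Since λ ∝ 1/m at constant velocity, the lighter particle has the longer wavelength.

The neutron has the longer de Broglie wavelength.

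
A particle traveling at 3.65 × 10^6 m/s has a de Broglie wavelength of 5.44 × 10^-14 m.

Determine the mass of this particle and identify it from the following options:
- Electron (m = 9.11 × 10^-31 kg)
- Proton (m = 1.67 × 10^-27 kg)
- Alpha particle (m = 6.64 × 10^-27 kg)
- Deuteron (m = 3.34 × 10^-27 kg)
The particle is a deuteron.

From λ = h/(mv), solve for mass:

m = h/(λv)
m = (6.626 × 10^-34 J·s) / (5.44 × 10^-14 m × 3.65 × 10^6 m/s)
m = 3.34 × 10^-27 kg

Comparing with the listed masses, this is closest to a deuteron.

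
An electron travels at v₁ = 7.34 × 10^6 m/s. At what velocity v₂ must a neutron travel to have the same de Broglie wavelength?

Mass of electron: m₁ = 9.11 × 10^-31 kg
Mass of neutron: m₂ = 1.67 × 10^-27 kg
v₂ = 4.00 × 10^3 m/s

For equal de Broglie wavelengths: λ₁ = λ₂

h/(m₁v₁) = h/(m₂v₂)
m₁v₁ = m₂v₂
v₂ = v₁ · (m₁/m₂)

v₂ = 7.34 × 10^6 m/s × (9.11 × 10^-31 kg / 1.67 × 10^-27 kg)
v₂ = 4.00 × 10^3 m/s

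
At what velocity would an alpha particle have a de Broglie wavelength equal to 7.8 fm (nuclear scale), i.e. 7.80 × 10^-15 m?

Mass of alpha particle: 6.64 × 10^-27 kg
1.28 × 10^7 m/s

From λ = h/(mv), solve for v:

v = h/(mλ)
v = (6.626 × 10^-34 J·s) / (6.64 × 10^-27 kg × 7.80 × 10^-15 m)
v = 1.28 × 10^7 m/s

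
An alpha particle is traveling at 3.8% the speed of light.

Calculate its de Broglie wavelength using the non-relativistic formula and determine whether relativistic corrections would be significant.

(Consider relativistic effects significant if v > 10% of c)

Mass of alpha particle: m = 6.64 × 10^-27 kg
No, relativistic corrections are not needed.

Using the non-relativistic de Broglie formula λ = h/(mv):

v = 3.8% × c = 1.139 × 10^7 m/s

λ = h/(mv)
λ = (6.626 × 10^-34 J·s) / (6.64 × 10^-27 kg × 1.139 × 10^7 m/s)
λ = 8.76 × 10^-15 m

Since v = 3.8% of c < 10% of c, relativistic corrections are NOT significant and this non-relativistic result is a good approximation.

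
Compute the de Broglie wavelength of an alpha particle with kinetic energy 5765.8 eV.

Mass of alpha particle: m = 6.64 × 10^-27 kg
1.89 × 10^-13 m

Using λ = h/√(2mKE):

First convert KE to Joules: KE = 5765.8 eV = 9.238 × 10^-16 J

λ = h/√(2mKE)
λ = (6.626 × 10^-34 J·s) / √(2 × 6.64 × 10^-27 kg × 9.238 × 10^-16 J)
λ = 1.89 × 10^-13 m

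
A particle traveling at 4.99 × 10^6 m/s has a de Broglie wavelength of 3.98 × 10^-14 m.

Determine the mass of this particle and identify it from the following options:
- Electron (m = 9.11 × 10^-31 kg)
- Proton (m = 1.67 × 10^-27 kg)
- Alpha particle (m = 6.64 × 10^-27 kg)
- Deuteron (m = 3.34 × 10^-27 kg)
The particle is a deuteron.

From λ = h/(mv), solve for mass:

m = h/(λv)
m = (6.626 × 10^-34 J·s) / (3.98 × 10^-14 m × 4.99 × 10^6 m/s)
m = 3.34 × 10^-27 kg

Comparing with the listed masses, this is closest to a deuteron.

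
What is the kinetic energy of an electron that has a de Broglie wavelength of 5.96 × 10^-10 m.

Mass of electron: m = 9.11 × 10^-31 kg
6.78 × 10^-19 J (or 4.23 eV)

From λ = h/√(2mKE), we solve for KE:

λ² = h²/(2mKE)
KE = h²/(2mλ²)
KE = (6.626 × 10^-34 J·s)² / (2 × 9.11 × 10^-31 kg × (5.96 × 10^-10 m)²)
KE = 6.78 × 10^-19 J
KE = 4.23 eV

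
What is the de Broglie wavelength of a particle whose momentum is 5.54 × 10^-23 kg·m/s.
1.20 × 10^-11 m

Using the de Broglie relation λ = h/p:

λ = h/p
λ = (6.626 × 10^-34 J·s) / (5.54 × 10^-23 kg·m/s)
λ = 1.20 × 10^-11 m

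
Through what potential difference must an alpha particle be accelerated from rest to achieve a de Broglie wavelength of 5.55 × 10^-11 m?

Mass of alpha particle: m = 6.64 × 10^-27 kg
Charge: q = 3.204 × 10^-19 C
3.35 × 10^-2 V

From λ = h/√(2mqV), we solve for V:

λ² = h²/(2mqV)
V = h²/(2mqλ²)
V = (6.626 × 10^-34 J·s)² / (2 × 6.64 × 10^-27 kg × 3.204 × 10^-19 C × (5.55 × 10^-11 m)²)
V = 3.35 × 10^-2 V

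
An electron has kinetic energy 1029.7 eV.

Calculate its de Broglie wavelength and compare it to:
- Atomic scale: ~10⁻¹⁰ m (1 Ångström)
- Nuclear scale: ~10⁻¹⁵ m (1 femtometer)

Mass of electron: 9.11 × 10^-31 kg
λ = 3.82 × 10^-11 m, which is between nuclear and atomic scales.

Using λ = h/√(2mKE):

KE = 1029.7 eV = 1.650 × 10^-16 J

λ = h/√(2mKE)
λ = (6.626 × 10^-34 J·s) / √(2 × 9.11 × 10^-31 kg × 1.650 × 10^-16 J)
λ = 3.82 × 10^-11 m

Comparison:
- Atomic scale (10⁻¹⁰ m): λ is 0.38× this size
- Nuclear scale (10⁻¹⁵ m): λ is 3.8e+04× this size

The wavelength is between nuclear and atomic scales.

This wavelength is appropriate for probing atomic structure but too large for nuclear physics experiments.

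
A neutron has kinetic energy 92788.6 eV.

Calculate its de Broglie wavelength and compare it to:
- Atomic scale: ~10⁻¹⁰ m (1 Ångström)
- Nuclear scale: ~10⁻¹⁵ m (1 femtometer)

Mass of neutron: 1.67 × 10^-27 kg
λ = 9.40 × 10^-14 m, which is between nuclear and atomic scales.

Using λ = h/√(2mKE):

KE = 92788.6 eV = 1.487 × 10^-14 J

λ = h/√(2mKE)
λ = (6.626 × 10^-34 J·s) / √(2 × 1.67 × 10^-27 kg × 1.487 × 10^-14 J)
λ = 9.40 × 10^-14 m

Comparison:
- Atomic scale (10⁻¹⁰ m): λ is 0.00094× this size
- Nuclear scale (10⁻¹⁵ m): λ is 94× this size

The wavelength is between nuclear and atomic scales.

This wavelength is appropriate for probing atomic structure but too large for nuclear physics experiments.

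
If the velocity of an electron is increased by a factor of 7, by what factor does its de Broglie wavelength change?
The wavelength decreases by a factor of 7.

From λ = h/(mv), the wavelength is inversely proportional to velocity:

λ ∝ 1/v

If v → 7v, then λ → λ/7

When velocity is increased by a factor of 7, the wavelength decreases by a factor of 7.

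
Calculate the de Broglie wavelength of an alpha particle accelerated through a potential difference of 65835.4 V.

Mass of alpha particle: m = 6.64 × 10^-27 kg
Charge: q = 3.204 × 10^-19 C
3.96 × 10^-14 m

When a particle is accelerated through voltage V, it gains kinetic energy KE = qV.

The de Broglie wavelength is then λ = h/√(2mqV):

λ = h/√(2mqV)
λ = (6.626 × 10^-34 J·s) / √(2 × 6.64 × 10^-27 kg × 3.204 × 10^-19 C × 65835.4 V)
λ = 3.96 × 10^-14 m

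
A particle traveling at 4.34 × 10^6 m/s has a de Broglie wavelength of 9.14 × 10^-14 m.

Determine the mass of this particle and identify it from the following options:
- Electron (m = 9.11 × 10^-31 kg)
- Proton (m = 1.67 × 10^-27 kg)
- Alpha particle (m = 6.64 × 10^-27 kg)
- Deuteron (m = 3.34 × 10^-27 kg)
The particle is a proton.

From λ = h/(mv), solve for mass:

m = h/(λv)
m = (6.626 × 10^-34 J·s) / (9.14 × 10^-14 m × 4.34 × 10^6 m/s)
m = 1.67 × 10^-27 kg

Comparing with the listed masses, this is closest to a proton.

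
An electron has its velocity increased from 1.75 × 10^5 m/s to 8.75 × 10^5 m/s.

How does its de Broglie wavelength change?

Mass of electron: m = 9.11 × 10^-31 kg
The wavelength decreases by a factor of 5.

Using λ = h/(mv):

Initial wavelength: λ₁ = h/(mv₁) = 4.16 × 10^-9 m
Final wavelength: λ₂ = h/(mv₂) = 8.31 × 10^-10 m

Since λ ∝ 1/v, when velocity increases by a factor of 5, the wavelength decreases by a factor of 5.

λ₂/λ₁ = v₁/v₂ = 1/5

The wavelength decreases by a factor of 5.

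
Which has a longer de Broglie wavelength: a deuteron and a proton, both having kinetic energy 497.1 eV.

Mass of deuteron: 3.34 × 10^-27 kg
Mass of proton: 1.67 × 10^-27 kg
The proton has the longer wavelength.

Using λ = h/√(2mKE):

For deuteron: λ₁ = h/√(2m₁KE) = 9.08 × 10^-13 m
For proton: λ₂ = h/√(2m₂KE) = 1.28 × 10^-12 m

Since λ ∝ 1/√m at constant kinetic energy, the lighter particle has the longer wavelength.

The proton has the longer de Broglie wavelength.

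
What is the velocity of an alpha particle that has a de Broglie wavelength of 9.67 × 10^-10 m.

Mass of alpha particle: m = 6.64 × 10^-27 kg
1.03 × 10^2 m/s

From the de Broglie relation λ = h/(mv), we solve for v:

v = h/(mλ)
v = (6.626 × 10^-34 J·s) / (6.64 × 10^-27 kg × 9.67 × 10^-10 m)
v = 1.03 × 10^2 m/s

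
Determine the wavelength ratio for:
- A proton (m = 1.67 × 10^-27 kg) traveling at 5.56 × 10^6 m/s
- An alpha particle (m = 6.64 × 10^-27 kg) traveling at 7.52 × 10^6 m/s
λ₁/λ₂ = 5.38

Using λ = h/(mv):

λ₁ = h/(m₁v₁) = 7.14 × 10^-14 m
λ₂ = h/(m₂v₂) = 1.33 × 10^-14 m

Ratio λ₁/λ₂ = (m₂v₂)/(m₁v₁)
         = (6.64 × 10^-27 kg × 7.52 × 10^6 m/s) / (1.67 × 10^-27 kg × 5.56 × 10^6 m/s)
         = 5.38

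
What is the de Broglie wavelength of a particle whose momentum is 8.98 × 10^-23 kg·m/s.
7.38 × 10^-12 m

Using the de Broglie relation λ = h/p:

λ = h/p
λ = (6.626 × 10^-34 J·s) / (8.98 × 10^-23 kg·m/s)
λ = 7.38 × 10^-12 m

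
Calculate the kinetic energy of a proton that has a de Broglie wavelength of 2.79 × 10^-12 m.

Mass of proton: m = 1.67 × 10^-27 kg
1.69 × 10^-17 J (or 105 eV)

From λ = h/√(2mKE), we solve for KE:

λ² = h²/(2mKE)
KE = h²/(2mλ²)
KE = (6.626 × 10^-34 J·s)² / (2 × 1.67 × 10^-27 kg × (2.79 × 10^-12 m)²)
KE = 1.69 × 10^-17 J
KE = 105 eV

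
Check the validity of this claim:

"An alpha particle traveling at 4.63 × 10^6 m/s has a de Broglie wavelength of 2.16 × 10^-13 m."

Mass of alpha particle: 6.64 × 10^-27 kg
False

The claim is incorrect.

Using λ = h/(mv):
λ = (6.626 × 10^-34 J·s) / (6.64 × 10^-27 kg × 4.63 × 10^6 m/s)
λ = 2.16 × 10^-14 m

The actual wavelength differs from the claimed 2.16 × 10^-13 m.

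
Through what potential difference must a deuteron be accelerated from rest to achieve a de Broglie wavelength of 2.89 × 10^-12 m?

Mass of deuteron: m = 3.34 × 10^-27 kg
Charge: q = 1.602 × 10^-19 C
49.1 V

From λ = h/√(2mqV), we solve for V:

λ² = h²/(2mqV)
V = h²/(2mqλ²)
V = (6.626 × 10^-34 J·s)² / (2 × 3.34 × 10^-27 kg × 1.602 × 10^-19 C × (2.89 × 10^-12 m)²)
V = 49.1 V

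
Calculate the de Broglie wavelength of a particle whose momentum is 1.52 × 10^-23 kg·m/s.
4.36 × 10^-11 m

Using the de Broglie relation λ = h/p:

λ = h/p
λ = (6.626 × 10^-34 J·s) / (1.52 × 10^-23 kg·m/s)
λ = 4.36 × 10^-11 m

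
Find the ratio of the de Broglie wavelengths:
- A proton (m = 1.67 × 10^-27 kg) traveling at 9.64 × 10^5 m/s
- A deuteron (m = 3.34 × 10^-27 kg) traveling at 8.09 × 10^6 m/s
λ₁/λ₂ = 16.8

Using λ = h/(mv):

λ₁ = h/(m₁v₁) = 4.12 × 10^-13 m
λ₂ = h/(m₂v₂) = 2.45 × 10^-14 m

Ratio λ₁/λ₂ = (m₂v₂)/(m₁v₁)
         = (3.34 × 10^-27 kg × 8.09 × 10^6 m/s) / (1.67 × 10^-27 kg × 9.64 × 10^5 m/s)
         = 16.8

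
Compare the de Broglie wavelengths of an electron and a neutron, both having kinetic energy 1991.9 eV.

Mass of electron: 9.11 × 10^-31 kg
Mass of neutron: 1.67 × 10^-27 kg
The electron has the longer wavelength.

Using λ = h/√(2mKE):

For electron: λ₁ = h/√(2m₁KE) = 2.75 × 10^-11 m
For neutron: λ₂ = h/√(2m₂KE) = 6.42 × 10^-13 m

Since λ ∝ 1/√m at constant kinetic energy, the lighter particle has the longer wavelength.

The electron has the longer de Broglie wavelength.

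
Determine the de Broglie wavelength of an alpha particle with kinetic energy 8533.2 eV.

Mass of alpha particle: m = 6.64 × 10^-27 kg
1.56 × 10^-13 m

Using λ = h/√(2mKE):

First convert KE to Joules: KE = 8533.2 eV = 1.367 × 10^-15 J

λ = h/√(2mKE)
λ = (6.626 × 10^-34 J·s) / √(2 × 6.64 × 10^-27 kg × 1.367 × 10^-15 J)
λ = 1.56 × 10^-13 m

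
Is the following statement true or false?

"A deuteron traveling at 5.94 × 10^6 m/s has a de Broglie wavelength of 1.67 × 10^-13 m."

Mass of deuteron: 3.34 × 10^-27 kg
False

The claim is incorrect.

Using λ = h/(mv):
λ = (6.626 × 10^-34 J·s) / (3.34 × 10^-27 kg × 5.94 × 10^6 m/s)
λ = 3.34 × 10^-14 m

The actual wavelength differs from the claimed 1.67 × 10^-13 m.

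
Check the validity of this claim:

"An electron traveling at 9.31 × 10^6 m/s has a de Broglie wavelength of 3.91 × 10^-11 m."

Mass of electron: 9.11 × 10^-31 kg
False

The claim is incorrect.

Using λ = h/(mv):
λ = (6.626 × 10^-34 J·s) / (9.11 × 10^-31 kg × 9.31 × 10^6 m/s)
λ = 7.81 × 10^-11 m

The actual wavelength differs from the claimed 3.91 × 10^-11 m.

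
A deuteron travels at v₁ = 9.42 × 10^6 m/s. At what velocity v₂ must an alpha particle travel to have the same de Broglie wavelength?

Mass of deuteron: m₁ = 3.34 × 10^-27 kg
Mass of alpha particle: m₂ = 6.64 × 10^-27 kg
v₂ = 4.74 × 10^6 m/s

For equal de Broglie wavelengths: λ₁ = λ₂

h/(m₁v₁) = h/(m₂v₂)
m₁v₁ = m₂v₂
v₂ = v₁ · (m₁/m₂)

v₂ = 9.42 × 10^6 m/s × (3.34 × 10^-27 kg / 6.64 × 10^-27 kg)
v₂ = 4.74 × 10^6 m/s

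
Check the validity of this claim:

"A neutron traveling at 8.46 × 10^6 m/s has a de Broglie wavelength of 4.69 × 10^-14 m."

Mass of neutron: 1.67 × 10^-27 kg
True

The claim is correct.

Using λ = h/(mv):
λ = (6.626 × 10^-34 J·s) / (1.67 × 10^-27 kg × 8.46 × 10^6 m/s)
λ = 4.69 × 10^-14 m

This matches the claimed value.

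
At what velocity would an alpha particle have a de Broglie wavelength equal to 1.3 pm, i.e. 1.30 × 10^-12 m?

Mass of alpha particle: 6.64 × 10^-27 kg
7.68 × 10^4 m/s

From λ = h/(mv), solve for v:

v = h/(mλ)
v = (6.626 × 10^-34 J·s) / (6.64 × 10^-27 kg × 1.30 × 10^-12 m)
v = 7.68 × 10^4 m/s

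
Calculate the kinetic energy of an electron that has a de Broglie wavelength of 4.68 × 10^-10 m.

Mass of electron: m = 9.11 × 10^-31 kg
1.10 × 10^-18 J (or 6.87 eV)

From λ = h/√(2mKE), we solve for KE:

λ² = h²/(2mKE)
KE = h²/(2mλ²)
KE = (6.626 × 10^-34 J·s)² / (2 × 9.11 × 10^-31 kg × (4.68 × 10^-10 m)²)
KE = 1.10 × 10^-18 J
KE = 6.87 eV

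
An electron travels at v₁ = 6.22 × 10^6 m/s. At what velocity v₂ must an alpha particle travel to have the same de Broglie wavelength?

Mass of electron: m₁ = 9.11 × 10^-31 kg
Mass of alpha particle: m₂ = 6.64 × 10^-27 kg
v₂ = 8.53 × 10^2 m/s

For equal de Broglie wavelengths: λ₁ = λ₂

h/(m₁v₁) = h/(m₂v₂)
m₁v₁ = m₂v₂
v₂ = v₁ · (m₁/m₂)

v₂ = 6.22 × 10^6 m/s × (9.11 × 10^-31 kg / 6.64 × 10^-27 kg)
v₂ = 8.53 × 10^2 m/s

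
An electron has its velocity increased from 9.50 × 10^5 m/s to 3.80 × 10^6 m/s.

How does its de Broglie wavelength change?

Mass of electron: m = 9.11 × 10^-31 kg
The wavelength decreases by a factor of 4.

Using λ = h/(mv):

Initial wavelength: λ₁ = h/(mv₁) = 7.66 × 10^-10 m
Final wavelength: λ₂ = h/(mv₂) = 1.91 × 10^-10 m

Since λ ∝ 1/v, when velocity increases by a factor of 4, the wavelength decreases by a factor of 4.

λ₂/λ₁ = v₁/v₂ = 1/4

The wavelength decreases by a factor of 4.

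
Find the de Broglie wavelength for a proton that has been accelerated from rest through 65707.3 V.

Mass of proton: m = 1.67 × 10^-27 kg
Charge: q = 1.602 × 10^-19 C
1.12 × 10^-13 m

When a particle is accelerated through voltage V, it gains kinetic energy KE = qV.

The de Broglie wavelength is then λ = h/√(2mqV):

λ = h/√(2mqV)
λ = (6.626 × 10^-34 J·s) / √(2 × 1.67 × 10^-27 kg × 1.602 × 10^-19 C × 65707.3 V)
λ = 1.12 × 10^-13 m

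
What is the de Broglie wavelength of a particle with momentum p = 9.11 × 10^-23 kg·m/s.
7.27 × 10^-12 m

Using the de Broglie relation λ = h/p:

λ = h/p
λ = (6.626 × 10^-34 J·s) / (9.11 × 10^-23 kg·m/s)
λ = 7.27 × 10^-12 m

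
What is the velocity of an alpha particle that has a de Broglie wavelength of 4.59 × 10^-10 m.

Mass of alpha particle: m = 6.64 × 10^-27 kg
2.17 × 10^2 m/s

From the de Broglie relation λ = h/(mv), we solve for v:

v = h/(mλ)
v = (6.626 × 10^-34 J·s) / (6.64 × 10^-27 kg × 4.59 × 10^-10 m)
v = 2.17 × 10^2 m/s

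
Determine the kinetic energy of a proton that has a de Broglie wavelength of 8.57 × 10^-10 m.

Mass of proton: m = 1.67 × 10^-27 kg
1.79 × 10^-22 J (or 1.12 × 10^-3 eV)

From λ = h/√(2mKE), we solve for KE:

λ² = h²/(2mKE)
KE = h²/(2mλ²)
KE = (6.626 × 10^-34 J·s)² / (2 × 1.67 × 10^-27 kg × (8.57 × 10^-10 m)²)
KE = 1.79 × 10^-22 J
KE = 1.12 × 10^-3 eV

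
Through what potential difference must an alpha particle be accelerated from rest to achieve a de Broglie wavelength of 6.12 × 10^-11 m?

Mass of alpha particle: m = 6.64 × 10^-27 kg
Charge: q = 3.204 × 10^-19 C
2.75 × 10^-2 V

From λ = h/√(2mqV), we solve for V:

λ² = h²/(2mqV)
V = h²/(2mqλ²)
V = (6.626 × 10^-34 J·s)² / (2 × 6.64 × 10^-27 kg × 3.204 × 10^-19 C × (6.12 × 10^-11 m)²)
V = 2.75 × 10^-2 V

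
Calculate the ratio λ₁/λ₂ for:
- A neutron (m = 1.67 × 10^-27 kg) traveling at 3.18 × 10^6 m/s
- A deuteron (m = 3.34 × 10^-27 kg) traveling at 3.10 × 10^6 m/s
λ₁/λ₂ = 1.95

Using λ = h/(mv):

λ₁ = h/(m₁v₁) = 1.25 × 10^-13 m
λ₂ = h/(m₂v₂) = 6.40 × 10^-14 m

Ratio λ₁/λ₂ = (m₂v₂)/(m₁v₁)
         = (3.34 × 10^-27 kg × 3.10 × 10^6 m/s) / (1.67 × 10^-27 kg × 3.18 × 10^6 m/s)
         = 1.95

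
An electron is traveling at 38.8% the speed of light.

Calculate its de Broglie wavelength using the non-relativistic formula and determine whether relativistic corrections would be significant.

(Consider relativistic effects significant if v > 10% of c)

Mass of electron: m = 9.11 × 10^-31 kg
Yes, relativistic corrections are needed.

Using the non-relativistic de Broglie formula λ = h/(mv):

v = 38.8% × c = 1.163 × 10^8 m/s

λ = h/(mv)
λ = (6.626 × 10^-34 J·s) / (9.11 × 10^-31 kg × 1.163 × 10^8 m/s)
λ = 6.25 × 10^-12 m

Since v = 38.8% of c > 10% of c, relativistic corrections ARE significant and the actual wavelength would differ from this non-relativistic estimate.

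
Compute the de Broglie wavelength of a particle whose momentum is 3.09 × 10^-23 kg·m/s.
2.14 × 10^-11 m

Using the de Broglie relation λ = h/p:

λ = h/p
λ = (6.626 × 10^-34 J·s) / (3.09 × 10^-23 kg·m/s)
λ = 2.14 × 10^-11 m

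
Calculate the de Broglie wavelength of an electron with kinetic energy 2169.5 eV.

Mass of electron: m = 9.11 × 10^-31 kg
2.63 × 10^-11 m

Using λ = h/√(2mKE):

First convert KE to Joules: KE = 2169.5 eV = 3.476 × 10^-16 J

λ = h/√(2mKE)
λ = (6.626 × 10^-34 J·s) / √(2 × 9.11 × 10^-31 kg × 3.476 × 10^-16 J)
λ = 2.63 × 10^-11 m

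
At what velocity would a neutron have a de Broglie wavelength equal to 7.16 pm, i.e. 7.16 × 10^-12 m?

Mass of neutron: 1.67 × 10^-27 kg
5.54 × 10^4 m/s

From λ = h/(mv), solve for v:

v = h/(mλ)
v = (6.626 × 10^-34 J·s) / (1.67 × 10^-27 kg × 7.16 × 10^-12 m)
v = 5.54 × 10^4 m/s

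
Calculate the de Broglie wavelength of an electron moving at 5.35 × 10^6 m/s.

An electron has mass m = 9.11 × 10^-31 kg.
1.36 × 10^-10 m

Using the de Broglie relation λ = h/(mv):

λ = h/(mv)
λ = (6.626 × 10^-34 J·s) / (9.11 × 10^-31 kg × 5.35 × 10^6 m/s)
λ = 1.36 × 10^-10 m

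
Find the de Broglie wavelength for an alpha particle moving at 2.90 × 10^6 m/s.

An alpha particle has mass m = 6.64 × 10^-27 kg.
3.44 × 10^-14 m

Using the de Broglie relation λ = h/(mv):

λ = h/(mv)
λ = (6.626 × 10^-34 J·s) / (6.64 × 10^-27 kg × 2.90 × 10^6 m/s)
λ = 3.44 × 10^-14 m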